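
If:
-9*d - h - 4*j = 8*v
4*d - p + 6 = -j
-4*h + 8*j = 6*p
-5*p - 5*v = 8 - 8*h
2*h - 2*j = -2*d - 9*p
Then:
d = -7922/4609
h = 8554/4609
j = 5006/4609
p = 972/4609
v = 5340/4609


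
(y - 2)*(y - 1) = y^2 - 3*y + 2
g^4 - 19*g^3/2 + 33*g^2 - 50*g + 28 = (g - 7/2)*(g - 2)^3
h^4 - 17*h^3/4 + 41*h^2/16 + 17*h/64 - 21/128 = (h - 7/2)*(h - 3/4)*(h - 1/4)*(h + 1/4)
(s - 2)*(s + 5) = s^2 + 3*s - 10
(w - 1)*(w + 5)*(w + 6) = w^3 + 10*w^2 + 19*w - 30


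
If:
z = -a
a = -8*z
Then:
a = 0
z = 0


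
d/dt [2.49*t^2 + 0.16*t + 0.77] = 4.98*t + 0.16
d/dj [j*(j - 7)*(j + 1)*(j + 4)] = 4*j^3 - 6*j^2 - 62*j - 28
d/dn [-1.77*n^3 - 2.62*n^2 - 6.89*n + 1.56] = -5.31*n^2 - 5.24*n - 6.89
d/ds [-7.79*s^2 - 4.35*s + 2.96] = -15.58*s - 4.35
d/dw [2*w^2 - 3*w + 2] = 4*w - 3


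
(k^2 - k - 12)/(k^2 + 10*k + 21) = (k - 4)/(k + 7)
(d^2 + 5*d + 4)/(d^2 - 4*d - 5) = (d + 4)/(d - 5)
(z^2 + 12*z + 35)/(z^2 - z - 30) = (z + 7)/(z - 6)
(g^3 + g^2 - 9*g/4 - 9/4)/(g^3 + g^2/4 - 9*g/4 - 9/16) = 4*(g + 1)/(4*g + 1)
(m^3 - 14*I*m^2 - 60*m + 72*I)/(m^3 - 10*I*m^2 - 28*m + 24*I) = (m - 6*I)/(m - 2*I)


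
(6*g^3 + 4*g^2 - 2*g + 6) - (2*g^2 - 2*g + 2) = 6*g^3 + 2*g^2 + 4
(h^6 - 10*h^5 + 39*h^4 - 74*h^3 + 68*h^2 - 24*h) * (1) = h^6 - 10*h^5 + 39*h^4 - 74*h^3 + 68*h^2 - 24*h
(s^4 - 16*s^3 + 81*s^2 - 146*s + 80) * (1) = s^4 - 16*s^3 + 81*s^2 - 146*s + 80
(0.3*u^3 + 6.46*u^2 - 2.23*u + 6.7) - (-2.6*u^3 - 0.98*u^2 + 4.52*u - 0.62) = 2.9*u^3 + 7.44*u^2 - 6.75*u + 7.32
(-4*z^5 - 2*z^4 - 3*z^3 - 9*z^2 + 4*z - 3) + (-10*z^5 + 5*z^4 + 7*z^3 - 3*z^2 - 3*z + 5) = -14*z^5 + 3*z^4 + 4*z^3 - 12*z^2 + z + 2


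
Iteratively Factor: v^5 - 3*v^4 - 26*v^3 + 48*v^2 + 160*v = (v + 2)*(v^4 - 5*v^3 - 16*v^2 + 80*v) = (v + 2)*(v + 4)*(v^3 - 9*v^2 + 20*v) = (v - 4)*(v + 2)*(v + 4)*(v^2 - 5*v) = v*(v - 4)*(v + 2)*(v + 4)*(v - 5)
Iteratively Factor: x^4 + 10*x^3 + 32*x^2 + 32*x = (x + 4)*(x^3 + 6*x^2 + 8*x) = x*(x + 4)*(x^2 + 6*x + 8) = x*(x + 4)^2*(x + 2)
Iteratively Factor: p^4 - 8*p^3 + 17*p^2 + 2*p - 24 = (p - 2)*(p^3 - 6*p^2 + 5*p + 12) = (p - 2)*(p + 1)*(p^2 - 7*p + 12) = (p - 3)*(p - 2)*(p + 1)*(p - 4)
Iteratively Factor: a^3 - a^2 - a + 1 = (a - 1)*(a^2 - 1) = (a - 1)*(a + 1)*(a - 1)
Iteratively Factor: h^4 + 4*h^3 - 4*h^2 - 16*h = (h + 2)*(h^3 + 2*h^2 - 8*h) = h*(h + 2)*(h^2 + 2*h - 8) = h*(h + 2)*(h + 4)*(h - 2)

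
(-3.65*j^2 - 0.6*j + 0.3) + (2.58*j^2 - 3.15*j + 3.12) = -1.07*j^2 - 3.75*j + 3.42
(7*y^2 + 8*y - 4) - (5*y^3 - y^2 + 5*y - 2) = -5*y^3 + 8*y^2 + 3*y - 2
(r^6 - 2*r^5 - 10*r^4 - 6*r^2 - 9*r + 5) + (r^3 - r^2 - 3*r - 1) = r^6 - 2*r^5 - 10*r^4 + r^3 - 7*r^2 - 12*r + 4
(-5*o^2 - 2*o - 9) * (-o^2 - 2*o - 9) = 5*o^4 + 12*o^3 + 58*o^2 + 36*o + 81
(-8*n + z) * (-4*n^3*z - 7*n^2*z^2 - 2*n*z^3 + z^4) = 32*n^4*z + 52*n^3*z^2 + 9*n^2*z^3 - 10*n*z^4 + z^5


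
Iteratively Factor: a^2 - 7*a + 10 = (a - 5)*(a - 2)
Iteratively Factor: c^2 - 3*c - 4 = (c + 1)*(c - 4)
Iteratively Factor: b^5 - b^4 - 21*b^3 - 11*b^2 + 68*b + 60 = (b + 3)*(b^4 - 4*b^3 - 9*b^2 + 16*b + 20) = (b - 5)*(b + 3)*(b^3 + b^2 - 4*b - 4) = (b - 5)*(b + 2)*(b + 3)*(b^2 - b - 2) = (b - 5)*(b + 1)*(b + 2)*(b + 3)*(b - 2)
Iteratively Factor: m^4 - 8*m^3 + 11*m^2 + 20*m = (m - 4)*(m^3 - 4*m^2 - 5*m) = (m - 4)*(m + 1)*(m^2 - 5*m) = (m - 5)*(m - 4)*(m + 1)*(m)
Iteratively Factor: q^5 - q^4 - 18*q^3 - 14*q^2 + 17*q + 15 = (q - 5)*(q^4 + 4*q^3 + 2*q^2 - 4*q - 3) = (q - 5)*(q + 1)*(q^3 + 3*q^2 - q - 3) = (q - 5)*(q + 1)*(q + 3)*(q^2 - 1) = (q - 5)*(q - 1)*(q + 1)*(q + 3)*(q + 1)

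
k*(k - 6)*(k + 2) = k^3 - 4*k^2 - 12*k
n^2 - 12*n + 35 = (n - 7)*(n - 5)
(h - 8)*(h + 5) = h^2 - 3*h - 40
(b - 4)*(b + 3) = b^2 - b - 12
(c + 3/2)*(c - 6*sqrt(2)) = c^2 - 6*sqrt(2)*c + 3*c/2 - 9*sqrt(2)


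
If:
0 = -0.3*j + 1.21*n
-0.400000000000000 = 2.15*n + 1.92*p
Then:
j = -3.60186046511628*p - 0.750387596899225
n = -0.893023255813953*p - 0.186046511627907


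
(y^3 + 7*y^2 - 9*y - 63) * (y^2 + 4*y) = y^5 + 11*y^4 + 19*y^3 - 99*y^2 - 252*y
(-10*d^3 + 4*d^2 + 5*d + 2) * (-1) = 10*d^3 - 4*d^2 - 5*d - 2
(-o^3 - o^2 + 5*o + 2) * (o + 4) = -o^4 - 5*o^3 + o^2 + 22*o + 8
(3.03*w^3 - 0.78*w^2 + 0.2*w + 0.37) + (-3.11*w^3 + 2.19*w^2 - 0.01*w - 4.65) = -0.0800000000000001*w^3 + 1.41*w^2 + 0.19*w - 4.28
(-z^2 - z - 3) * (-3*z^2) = 3*z^4 + 3*z^3 + 9*z^2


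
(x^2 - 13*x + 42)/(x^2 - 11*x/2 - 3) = 2*(x - 7)/(2*x + 1)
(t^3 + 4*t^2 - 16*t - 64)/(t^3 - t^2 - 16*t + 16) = (t + 4)/(t - 1)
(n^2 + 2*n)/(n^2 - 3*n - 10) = n/(n - 5)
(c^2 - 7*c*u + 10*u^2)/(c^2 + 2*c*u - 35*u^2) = (c - 2*u)/(c + 7*u)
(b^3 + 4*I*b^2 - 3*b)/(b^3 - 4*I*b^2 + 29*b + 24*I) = b/(b - 8*I)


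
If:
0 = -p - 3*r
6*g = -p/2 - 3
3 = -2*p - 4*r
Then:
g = -1/8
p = -9/2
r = 3/2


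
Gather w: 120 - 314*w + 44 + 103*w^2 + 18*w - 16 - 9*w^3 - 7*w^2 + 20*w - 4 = -9*w^3 + 96*w^2 - 276*w + 144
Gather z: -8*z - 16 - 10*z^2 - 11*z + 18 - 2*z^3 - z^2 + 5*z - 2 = -2*z^3 - 11*z^2 - 14*z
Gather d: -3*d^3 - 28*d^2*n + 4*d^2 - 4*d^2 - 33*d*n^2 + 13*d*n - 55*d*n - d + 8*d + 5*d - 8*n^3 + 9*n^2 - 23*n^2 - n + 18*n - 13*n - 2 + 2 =-3*d^3 - 28*d^2*n + d*(-33*n^2 - 42*n + 12) - 8*n^3 - 14*n^2 + 4*n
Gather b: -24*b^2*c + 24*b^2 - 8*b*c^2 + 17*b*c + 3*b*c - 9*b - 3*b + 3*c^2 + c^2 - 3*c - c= b^2*(24 - 24*c) + b*(-8*c^2 + 20*c - 12) + 4*c^2 - 4*c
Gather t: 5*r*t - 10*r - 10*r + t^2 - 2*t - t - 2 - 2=-20*r + t^2 + t*(5*r - 3) - 4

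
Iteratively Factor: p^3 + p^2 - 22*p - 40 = (p + 4)*(p^2 - 3*p - 10) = (p - 5)*(p + 4)*(p + 2)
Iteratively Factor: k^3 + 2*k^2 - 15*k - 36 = (k - 4)*(k^2 + 6*k + 9) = (k - 4)*(k + 3)*(k + 3)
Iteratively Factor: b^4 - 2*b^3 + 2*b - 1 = (b - 1)*(b^3 - b^2 - b + 1) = (b - 1)^2*(b^2 - 1) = (b - 1)^2*(b + 1)*(b - 1)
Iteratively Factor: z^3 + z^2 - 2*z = (z + 2)*(z^2 - z) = (z - 1)*(z + 2)*(z)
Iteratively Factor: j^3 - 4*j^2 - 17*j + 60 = (j - 5)*(j^2 + j - 12) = (j - 5)*(j - 3)*(j + 4)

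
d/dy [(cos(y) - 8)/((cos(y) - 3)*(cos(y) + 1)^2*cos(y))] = (3*cos(y)^3 - 37*cos(y)^2 + 56*cos(y) + 24)*sin(y)/((cos(y) - 3)^2*(cos(y) + 1)^3*cos(y)^2)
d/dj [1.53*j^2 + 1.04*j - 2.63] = 3.06*j + 1.04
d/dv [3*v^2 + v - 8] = 6*v + 1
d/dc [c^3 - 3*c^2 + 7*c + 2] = 3*c^2 - 6*c + 7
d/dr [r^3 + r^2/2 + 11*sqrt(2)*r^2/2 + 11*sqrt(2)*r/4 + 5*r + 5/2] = 3*r^2 + r + 11*sqrt(2)*r + 11*sqrt(2)/4 + 5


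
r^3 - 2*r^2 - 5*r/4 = r*(r - 5/2)*(r + 1/2)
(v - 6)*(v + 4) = v^2 - 2*v - 24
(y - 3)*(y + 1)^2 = y^3 - y^2 - 5*y - 3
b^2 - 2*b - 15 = (b - 5)*(b + 3)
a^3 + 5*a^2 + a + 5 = (a + 5)*(a - I)*(a + I)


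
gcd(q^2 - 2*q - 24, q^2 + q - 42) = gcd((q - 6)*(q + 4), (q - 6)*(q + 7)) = q - 6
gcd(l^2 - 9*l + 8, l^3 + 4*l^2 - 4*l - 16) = 1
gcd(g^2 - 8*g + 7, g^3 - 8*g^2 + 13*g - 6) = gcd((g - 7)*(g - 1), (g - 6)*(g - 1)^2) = g - 1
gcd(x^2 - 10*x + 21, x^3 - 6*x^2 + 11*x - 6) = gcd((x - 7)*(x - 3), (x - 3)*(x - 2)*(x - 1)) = x - 3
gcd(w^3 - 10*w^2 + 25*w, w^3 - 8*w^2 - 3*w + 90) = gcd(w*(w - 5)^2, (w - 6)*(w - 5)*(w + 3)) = w - 5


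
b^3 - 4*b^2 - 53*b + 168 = (b - 8)*(b - 3)*(b + 7)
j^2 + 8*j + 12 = (j + 2)*(j + 6)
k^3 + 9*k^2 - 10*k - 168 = (k - 4)*(k + 6)*(k + 7)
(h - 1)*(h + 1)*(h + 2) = h^3 + 2*h^2 - h - 2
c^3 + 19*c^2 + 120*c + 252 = (c + 6)^2*(c + 7)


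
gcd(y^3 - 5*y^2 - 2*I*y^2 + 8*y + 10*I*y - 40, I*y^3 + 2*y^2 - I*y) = 1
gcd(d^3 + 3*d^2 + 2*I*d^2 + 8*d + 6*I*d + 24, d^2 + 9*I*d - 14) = 1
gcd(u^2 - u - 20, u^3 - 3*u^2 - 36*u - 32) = u + 4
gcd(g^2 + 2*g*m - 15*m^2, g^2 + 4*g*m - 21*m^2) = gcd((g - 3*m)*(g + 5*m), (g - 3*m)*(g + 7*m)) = g - 3*m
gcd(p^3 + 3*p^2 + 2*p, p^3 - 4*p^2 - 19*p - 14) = p^2 + 3*p + 2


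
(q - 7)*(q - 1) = q^2 - 8*q + 7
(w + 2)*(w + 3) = w^2 + 5*w + 6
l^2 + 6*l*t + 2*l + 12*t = (l + 2)*(l + 6*t)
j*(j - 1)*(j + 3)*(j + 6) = j^4 + 8*j^3 + 9*j^2 - 18*j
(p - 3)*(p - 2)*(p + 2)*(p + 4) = p^4 + p^3 - 16*p^2 - 4*p + 48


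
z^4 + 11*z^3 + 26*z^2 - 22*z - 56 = (z + 4)*(z + 7)*(z - sqrt(2))*(z + sqrt(2))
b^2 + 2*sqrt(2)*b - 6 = (b - sqrt(2))*(b + 3*sqrt(2))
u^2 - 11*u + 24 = (u - 8)*(u - 3)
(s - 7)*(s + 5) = s^2 - 2*s - 35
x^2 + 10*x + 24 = (x + 4)*(x + 6)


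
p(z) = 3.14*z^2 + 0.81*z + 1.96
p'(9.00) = 57.33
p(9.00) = 263.59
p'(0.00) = 0.81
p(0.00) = 1.96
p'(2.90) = 19.02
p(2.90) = 30.72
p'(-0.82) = -4.34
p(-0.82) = 3.41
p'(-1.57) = -9.05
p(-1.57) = 8.43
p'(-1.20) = -6.73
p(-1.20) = 5.51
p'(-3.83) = -23.24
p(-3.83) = 44.92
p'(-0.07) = 0.37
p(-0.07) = 1.92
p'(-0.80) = -4.21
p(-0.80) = 3.32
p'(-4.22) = -25.69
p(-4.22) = 54.46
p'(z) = 6.28*z + 0.81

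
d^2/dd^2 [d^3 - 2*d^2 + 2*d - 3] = 6*d - 4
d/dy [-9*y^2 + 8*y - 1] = 8 - 18*y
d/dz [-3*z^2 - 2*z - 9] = -6*z - 2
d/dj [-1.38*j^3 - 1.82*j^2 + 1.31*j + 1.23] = -4.14*j^2 - 3.64*j + 1.31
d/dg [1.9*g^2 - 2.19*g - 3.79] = 3.8*g - 2.19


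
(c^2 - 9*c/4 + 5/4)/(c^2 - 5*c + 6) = (4*c^2 - 9*c + 5)/(4*(c^2 - 5*c + 6))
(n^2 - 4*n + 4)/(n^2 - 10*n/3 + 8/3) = 3*(n - 2)/(3*n - 4)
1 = 1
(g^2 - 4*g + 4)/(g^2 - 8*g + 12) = (g - 2)/(g - 6)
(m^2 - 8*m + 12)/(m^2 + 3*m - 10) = (m - 6)/(m + 5)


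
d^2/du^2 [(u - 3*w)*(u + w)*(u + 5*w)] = 6*u + 6*w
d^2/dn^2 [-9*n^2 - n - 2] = -18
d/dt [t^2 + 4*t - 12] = 2*t + 4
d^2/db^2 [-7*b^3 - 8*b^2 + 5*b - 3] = -42*b - 16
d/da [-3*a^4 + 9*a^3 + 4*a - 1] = -12*a^3 + 27*a^2 + 4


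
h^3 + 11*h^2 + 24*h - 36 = (h - 1)*(h + 6)^2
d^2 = d^2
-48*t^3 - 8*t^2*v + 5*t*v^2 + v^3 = (-3*t + v)*(4*t + v)^2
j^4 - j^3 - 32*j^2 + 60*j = j*(j - 5)*(j - 2)*(j + 6)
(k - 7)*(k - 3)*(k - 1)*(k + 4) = k^4 - 7*k^3 - 13*k^2 + 103*k - 84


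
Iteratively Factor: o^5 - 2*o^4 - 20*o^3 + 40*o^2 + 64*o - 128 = (o - 2)*(o^4 - 20*o^2 + 64) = (o - 2)*(o + 2)*(o^3 - 2*o^2 - 16*o + 32) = (o - 4)*(o - 2)*(o + 2)*(o^2 + 2*o - 8) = (o - 4)*(o - 2)^2*(o + 2)*(o + 4)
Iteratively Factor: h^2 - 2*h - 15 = (h + 3)*(h - 5)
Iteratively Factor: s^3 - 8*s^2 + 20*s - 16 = (s - 4)*(s^2 - 4*s + 4) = (s - 4)*(s - 2)*(s - 2)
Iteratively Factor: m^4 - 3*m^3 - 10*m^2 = (m - 5)*(m^3 + 2*m^2) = m*(m - 5)*(m^2 + 2*m) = m*(m - 5)*(m + 2)*(m)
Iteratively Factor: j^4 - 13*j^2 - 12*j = (j - 4)*(j^3 + 4*j^2 + 3*j) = (j - 4)*(j + 1)*(j^2 + 3*j) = (j - 4)*(j + 1)*(j + 3)*(j)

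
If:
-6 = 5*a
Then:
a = -6/5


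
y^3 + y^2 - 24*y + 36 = (y - 3)*(y - 2)*(y + 6)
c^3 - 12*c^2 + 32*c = c*(c - 8)*(c - 4)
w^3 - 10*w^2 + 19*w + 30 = (w - 6)*(w - 5)*(w + 1)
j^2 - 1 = (j - 1)*(j + 1)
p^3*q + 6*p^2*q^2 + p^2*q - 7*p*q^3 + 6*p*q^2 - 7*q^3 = (p - q)*(p + 7*q)*(p*q + q)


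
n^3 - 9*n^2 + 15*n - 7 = (n - 7)*(n - 1)^2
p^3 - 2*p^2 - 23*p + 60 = (p - 4)*(p - 3)*(p + 5)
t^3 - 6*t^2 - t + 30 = (t - 5)*(t - 3)*(t + 2)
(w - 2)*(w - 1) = w^2 - 3*w + 2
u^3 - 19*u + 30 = (u - 3)*(u - 2)*(u + 5)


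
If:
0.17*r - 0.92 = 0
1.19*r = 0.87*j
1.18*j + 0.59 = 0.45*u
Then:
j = 7.40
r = 5.41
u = 20.72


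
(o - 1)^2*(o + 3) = o^3 + o^2 - 5*o + 3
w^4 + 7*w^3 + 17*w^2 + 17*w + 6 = (w + 1)^2*(w + 2)*(w + 3)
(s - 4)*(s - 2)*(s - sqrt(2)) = s^3 - 6*s^2 - sqrt(2)*s^2 + 8*s + 6*sqrt(2)*s - 8*sqrt(2)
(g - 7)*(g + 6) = g^2 - g - 42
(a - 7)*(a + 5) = a^2 - 2*a - 35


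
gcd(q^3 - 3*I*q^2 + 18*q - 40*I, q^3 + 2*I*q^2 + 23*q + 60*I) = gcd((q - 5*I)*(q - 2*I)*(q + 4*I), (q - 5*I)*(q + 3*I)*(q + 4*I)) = q^2 - I*q + 20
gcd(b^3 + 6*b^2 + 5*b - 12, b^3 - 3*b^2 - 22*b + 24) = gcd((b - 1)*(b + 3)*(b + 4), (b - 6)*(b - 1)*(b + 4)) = b^2 + 3*b - 4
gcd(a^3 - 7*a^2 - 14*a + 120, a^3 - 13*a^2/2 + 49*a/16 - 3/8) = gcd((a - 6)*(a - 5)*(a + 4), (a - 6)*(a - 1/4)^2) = a - 6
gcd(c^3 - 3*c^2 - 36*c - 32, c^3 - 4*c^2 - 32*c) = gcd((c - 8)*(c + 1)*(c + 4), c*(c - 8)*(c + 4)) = c^2 - 4*c - 32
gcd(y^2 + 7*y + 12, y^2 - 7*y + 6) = 1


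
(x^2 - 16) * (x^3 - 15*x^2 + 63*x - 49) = x^5 - 15*x^4 + 47*x^3 + 191*x^2 - 1008*x + 784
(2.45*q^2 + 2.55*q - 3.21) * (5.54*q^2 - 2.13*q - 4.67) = 13.573*q^4 + 8.9085*q^3 - 34.6564*q^2 - 5.0712*q + 14.9907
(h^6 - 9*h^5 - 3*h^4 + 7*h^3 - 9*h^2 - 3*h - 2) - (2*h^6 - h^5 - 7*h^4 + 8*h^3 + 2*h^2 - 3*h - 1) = -h^6 - 8*h^5 + 4*h^4 - h^3 - 11*h^2 - 1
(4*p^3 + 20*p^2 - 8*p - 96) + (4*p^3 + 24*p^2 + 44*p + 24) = 8*p^3 + 44*p^2 + 36*p - 72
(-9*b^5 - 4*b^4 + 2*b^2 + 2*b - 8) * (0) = 0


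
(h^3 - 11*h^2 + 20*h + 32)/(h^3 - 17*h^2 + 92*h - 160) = (h + 1)/(h - 5)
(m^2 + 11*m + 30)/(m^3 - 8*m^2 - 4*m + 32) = (m^2 + 11*m + 30)/(m^3 - 8*m^2 - 4*m + 32)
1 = 1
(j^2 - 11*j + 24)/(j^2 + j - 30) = (j^2 - 11*j + 24)/(j^2 + j - 30)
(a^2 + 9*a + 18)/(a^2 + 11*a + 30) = (a + 3)/(a + 5)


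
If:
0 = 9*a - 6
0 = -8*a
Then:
No Solution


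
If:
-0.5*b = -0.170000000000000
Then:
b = 0.34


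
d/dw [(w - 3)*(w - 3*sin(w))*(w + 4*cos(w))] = (3 - w)*(w - 3*sin(w))*(4*sin(w) - 1) + (3 - w)*(w + 4*cos(w))*(3*cos(w) - 1) + (w - 3*sin(w))*(w + 4*cos(w))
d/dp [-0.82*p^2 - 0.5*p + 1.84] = -1.64*p - 0.5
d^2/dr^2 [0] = 0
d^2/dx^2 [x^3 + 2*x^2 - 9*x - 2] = 6*x + 4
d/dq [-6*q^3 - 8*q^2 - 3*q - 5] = -18*q^2 - 16*q - 3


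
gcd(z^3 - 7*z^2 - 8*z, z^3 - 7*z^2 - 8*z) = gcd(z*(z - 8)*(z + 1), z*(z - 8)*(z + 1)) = z^3 - 7*z^2 - 8*z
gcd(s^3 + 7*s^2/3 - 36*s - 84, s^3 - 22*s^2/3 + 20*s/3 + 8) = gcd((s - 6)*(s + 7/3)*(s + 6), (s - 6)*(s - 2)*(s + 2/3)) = s - 6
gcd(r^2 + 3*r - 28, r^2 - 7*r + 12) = r - 4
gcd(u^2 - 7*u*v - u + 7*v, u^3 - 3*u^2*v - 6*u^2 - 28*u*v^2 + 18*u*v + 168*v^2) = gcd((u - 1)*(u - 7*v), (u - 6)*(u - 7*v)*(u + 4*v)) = u - 7*v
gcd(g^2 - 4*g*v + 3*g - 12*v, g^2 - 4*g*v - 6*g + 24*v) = -g + 4*v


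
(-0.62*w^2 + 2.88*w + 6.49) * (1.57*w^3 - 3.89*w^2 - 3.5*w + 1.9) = -0.9734*w^5 + 6.9334*w^4 + 1.1561*w^3 - 36.5041*w^2 - 17.243*w + 12.331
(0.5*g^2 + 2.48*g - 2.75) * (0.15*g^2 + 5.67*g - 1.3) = 0.075*g^4 + 3.207*g^3 + 12.9991*g^2 - 18.8165*g + 3.575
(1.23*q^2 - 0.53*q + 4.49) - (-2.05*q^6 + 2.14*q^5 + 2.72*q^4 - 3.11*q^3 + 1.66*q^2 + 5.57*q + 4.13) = 2.05*q^6 - 2.14*q^5 - 2.72*q^4 + 3.11*q^3 - 0.43*q^2 - 6.1*q + 0.36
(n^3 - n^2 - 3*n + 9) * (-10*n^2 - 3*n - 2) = -10*n^5 + 7*n^4 + 31*n^3 - 79*n^2 - 21*n - 18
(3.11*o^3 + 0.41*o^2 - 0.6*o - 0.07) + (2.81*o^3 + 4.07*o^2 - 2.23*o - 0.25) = 5.92*o^3 + 4.48*o^2 - 2.83*o - 0.32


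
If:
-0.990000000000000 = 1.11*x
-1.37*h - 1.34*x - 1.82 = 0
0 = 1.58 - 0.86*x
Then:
No Solution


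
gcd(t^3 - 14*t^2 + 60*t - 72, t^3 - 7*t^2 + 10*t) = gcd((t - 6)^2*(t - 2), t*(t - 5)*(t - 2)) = t - 2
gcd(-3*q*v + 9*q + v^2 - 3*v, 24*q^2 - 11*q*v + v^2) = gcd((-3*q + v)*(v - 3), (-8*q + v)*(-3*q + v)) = 3*q - v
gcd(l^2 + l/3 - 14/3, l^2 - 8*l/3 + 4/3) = l - 2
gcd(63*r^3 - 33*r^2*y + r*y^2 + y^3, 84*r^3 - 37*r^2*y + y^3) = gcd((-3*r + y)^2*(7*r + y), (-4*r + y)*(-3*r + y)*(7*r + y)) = -21*r^2 + 4*r*y + y^2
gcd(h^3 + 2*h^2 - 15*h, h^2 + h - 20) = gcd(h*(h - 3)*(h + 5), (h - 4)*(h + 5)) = h + 5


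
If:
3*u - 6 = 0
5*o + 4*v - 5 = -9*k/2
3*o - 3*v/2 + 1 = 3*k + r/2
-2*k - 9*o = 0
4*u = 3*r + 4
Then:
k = -74/115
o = 148/1035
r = 4/3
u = 2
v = 1858/1035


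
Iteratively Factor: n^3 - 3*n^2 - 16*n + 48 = (n + 4)*(n^2 - 7*n + 12) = (n - 4)*(n + 4)*(n - 3)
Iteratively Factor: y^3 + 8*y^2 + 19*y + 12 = (y + 3)*(y^2 + 5*y + 4) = (y + 3)*(y + 4)*(y + 1)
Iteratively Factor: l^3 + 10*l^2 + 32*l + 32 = (l + 2)*(l^2 + 8*l + 16) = (l + 2)*(l + 4)*(l + 4)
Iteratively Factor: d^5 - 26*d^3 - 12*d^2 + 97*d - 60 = (d - 1)*(d^4 + d^3 - 25*d^2 - 37*d + 60) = (d - 1)^2*(d^3 + 2*d^2 - 23*d - 60) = (d - 1)^2*(d + 3)*(d^2 - d - 20) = (d - 1)^2*(d + 3)*(d + 4)*(d - 5)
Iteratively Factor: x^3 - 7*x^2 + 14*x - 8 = (x - 4)*(x^2 - 3*x + 2) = (x - 4)*(x - 2)*(x - 1)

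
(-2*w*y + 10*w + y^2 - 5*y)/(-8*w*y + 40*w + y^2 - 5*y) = (-2*w + y)/(-8*w + y)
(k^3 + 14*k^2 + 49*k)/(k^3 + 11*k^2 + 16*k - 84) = k*(k + 7)/(k^2 + 4*k - 12)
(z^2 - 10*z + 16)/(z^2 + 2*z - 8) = (z - 8)/(z + 4)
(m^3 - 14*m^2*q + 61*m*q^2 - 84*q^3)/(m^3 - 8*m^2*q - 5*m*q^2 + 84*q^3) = (m - 3*q)/(m + 3*q)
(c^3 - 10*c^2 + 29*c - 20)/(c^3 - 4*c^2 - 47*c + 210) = (c^2 - 5*c + 4)/(c^2 + c - 42)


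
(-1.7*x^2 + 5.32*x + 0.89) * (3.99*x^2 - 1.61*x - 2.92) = -6.783*x^4 + 23.9638*x^3 - 0.0501000000000014*x^2 - 16.9673*x - 2.5988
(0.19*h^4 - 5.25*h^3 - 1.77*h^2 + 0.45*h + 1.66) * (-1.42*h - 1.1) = -0.2698*h^5 + 7.246*h^4 + 8.2884*h^3 + 1.308*h^2 - 2.8522*h - 1.826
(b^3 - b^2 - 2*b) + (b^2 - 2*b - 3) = b^3 - 4*b - 3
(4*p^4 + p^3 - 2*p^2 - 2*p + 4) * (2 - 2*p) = -8*p^5 + 6*p^4 + 6*p^3 - 12*p + 8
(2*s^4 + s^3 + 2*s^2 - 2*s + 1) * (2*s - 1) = 4*s^5 + 3*s^3 - 6*s^2 + 4*s - 1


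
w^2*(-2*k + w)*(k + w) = -2*k^2*w^2 - k*w^3 + w^4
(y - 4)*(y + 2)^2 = y^3 - 12*y - 16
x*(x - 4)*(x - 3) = x^3 - 7*x^2 + 12*x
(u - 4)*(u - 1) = u^2 - 5*u + 4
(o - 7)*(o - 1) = o^2 - 8*o + 7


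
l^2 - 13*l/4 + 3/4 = (l - 3)*(l - 1/4)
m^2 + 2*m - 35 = (m - 5)*(m + 7)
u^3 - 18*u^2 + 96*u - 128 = (u - 8)^2*(u - 2)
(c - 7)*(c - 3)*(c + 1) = c^3 - 9*c^2 + 11*c + 21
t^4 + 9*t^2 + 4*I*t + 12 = (t - 3*I)*(t - I)*(t + 2*I)^2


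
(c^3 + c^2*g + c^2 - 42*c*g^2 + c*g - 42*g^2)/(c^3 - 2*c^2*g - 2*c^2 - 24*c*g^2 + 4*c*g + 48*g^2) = (c^2 + 7*c*g + c + 7*g)/(c^2 + 4*c*g - 2*c - 8*g)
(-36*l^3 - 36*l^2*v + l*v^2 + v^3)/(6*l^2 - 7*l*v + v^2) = (6*l^2 + 7*l*v + v^2)/(-l + v)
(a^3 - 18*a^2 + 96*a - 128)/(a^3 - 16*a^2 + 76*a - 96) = (a - 8)/(a - 6)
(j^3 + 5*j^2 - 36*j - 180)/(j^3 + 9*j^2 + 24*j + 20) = (j^2 - 36)/(j^2 + 4*j + 4)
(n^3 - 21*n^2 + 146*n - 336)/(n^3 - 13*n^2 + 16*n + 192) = (n^2 - 13*n + 42)/(n^2 - 5*n - 24)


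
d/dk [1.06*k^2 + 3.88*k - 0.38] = 2.12*k + 3.88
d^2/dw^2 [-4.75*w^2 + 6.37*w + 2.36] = -9.50000000000000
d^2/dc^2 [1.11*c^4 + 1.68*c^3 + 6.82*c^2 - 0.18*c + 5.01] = 13.32*c^2 + 10.08*c + 13.64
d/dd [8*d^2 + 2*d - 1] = 16*d + 2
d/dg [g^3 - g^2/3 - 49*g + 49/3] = 3*g^2 - 2*g/3 - 49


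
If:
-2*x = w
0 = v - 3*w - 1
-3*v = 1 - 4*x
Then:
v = -1/11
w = -4/11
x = 2/11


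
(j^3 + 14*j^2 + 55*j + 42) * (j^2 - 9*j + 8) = j^5 + 5*j^4 - 63*j^3 - 341*j^2 + 62*j + 336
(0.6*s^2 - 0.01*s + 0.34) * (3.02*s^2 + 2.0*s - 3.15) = 1.812*s^4 + 1.1698*s^3 - 0.8832*s^2 + 0.7115*s - 1.071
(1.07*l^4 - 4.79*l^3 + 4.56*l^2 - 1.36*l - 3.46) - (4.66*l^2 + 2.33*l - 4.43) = 1.07*l^4 - 4.79*l^3 - 0.100000000000001*l^2 - 3.69*l + 0.97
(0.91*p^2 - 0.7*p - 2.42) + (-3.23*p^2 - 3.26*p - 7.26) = -2.32*p^2 - 3.96*p - 9.68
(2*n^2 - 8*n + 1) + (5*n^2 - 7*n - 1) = 7*n^2 - 15*n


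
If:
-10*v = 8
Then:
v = -4/5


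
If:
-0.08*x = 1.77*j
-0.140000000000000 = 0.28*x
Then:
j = 0.02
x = -0.50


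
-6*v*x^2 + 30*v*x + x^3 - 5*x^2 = x*(-6*v + x)*(x - 5)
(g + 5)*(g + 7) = g^2 + 12*g + 35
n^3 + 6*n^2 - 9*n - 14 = (n - 2)*(n + 1)*(n + 7)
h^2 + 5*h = h*(h + 5)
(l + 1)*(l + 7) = l^2 + 8*l + 7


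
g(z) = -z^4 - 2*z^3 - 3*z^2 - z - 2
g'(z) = -4*z^3 - 6*z^2 - 6*z - 1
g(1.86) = -39.08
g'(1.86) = -58.66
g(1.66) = -28.67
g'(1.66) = -45.79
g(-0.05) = -1.96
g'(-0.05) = -0.71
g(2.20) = -63.44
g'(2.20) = -85.83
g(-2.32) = -19.82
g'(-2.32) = 30.57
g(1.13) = -11.48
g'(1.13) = -21.21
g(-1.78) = -8.48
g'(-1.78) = 13.23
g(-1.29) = -4.18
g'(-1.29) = 5.34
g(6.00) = -1844.00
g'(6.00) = -1117.00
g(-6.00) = -968.00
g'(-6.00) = 683.00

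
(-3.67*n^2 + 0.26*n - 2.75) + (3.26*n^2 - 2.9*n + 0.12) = -0.41*n^2 - 2.64*n - 2.63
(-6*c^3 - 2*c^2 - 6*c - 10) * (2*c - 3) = -12*c^4 + 14*c^3 - 6*c^2 - 2*c + 30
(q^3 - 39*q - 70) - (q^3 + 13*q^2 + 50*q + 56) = -13*q^2 - 89*q - 126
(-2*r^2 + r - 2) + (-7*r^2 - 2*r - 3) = -9*r^2 - r - 5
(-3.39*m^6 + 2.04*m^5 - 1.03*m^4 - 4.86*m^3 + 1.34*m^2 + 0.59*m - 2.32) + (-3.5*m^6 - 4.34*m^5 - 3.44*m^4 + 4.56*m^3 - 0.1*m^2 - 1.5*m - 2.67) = -6.89*m^6 - 2.3*m^5 - 4.47*m^4 - 0.300000000000001*m^3 + 1.24*m^2 - 0.91*m - 4.99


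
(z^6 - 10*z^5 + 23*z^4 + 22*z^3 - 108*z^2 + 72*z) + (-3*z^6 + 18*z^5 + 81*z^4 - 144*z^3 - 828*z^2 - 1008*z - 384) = -2*z^6 + 8*z^5 + 104*z^4 - 122*z^3 - 936*z^2 - 936*z - 384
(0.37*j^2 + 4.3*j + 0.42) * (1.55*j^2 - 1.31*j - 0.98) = 0.5735*j^4 + 6.1803*j^3 - 5.3446*j^2 - 4.7642*j - 0.4116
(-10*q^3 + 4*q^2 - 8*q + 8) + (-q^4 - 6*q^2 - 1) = -q^4 - 10*q^3 - 2*q^2 - 8*q + 7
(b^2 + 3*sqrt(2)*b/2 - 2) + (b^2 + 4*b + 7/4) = 2*b^2 + 3*sqrt(2)*b/2 + 4*b - 1/4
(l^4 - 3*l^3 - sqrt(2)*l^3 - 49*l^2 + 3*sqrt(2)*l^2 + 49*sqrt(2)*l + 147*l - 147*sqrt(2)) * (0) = 0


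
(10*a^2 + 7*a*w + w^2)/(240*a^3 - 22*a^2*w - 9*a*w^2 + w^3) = (2*a + w)/(48*a^2 - 14*a*w + w^2)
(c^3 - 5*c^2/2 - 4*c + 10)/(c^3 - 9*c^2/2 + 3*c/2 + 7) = (2*c^2 - c - 10)/(2*c^2 - 5*c - 7)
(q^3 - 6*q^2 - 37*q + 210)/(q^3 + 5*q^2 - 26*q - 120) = (q - 7)/(q + 4)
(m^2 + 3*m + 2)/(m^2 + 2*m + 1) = (m + 2)/(m + 1)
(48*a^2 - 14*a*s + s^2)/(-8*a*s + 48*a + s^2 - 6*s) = (-6*a + s)/(s - 6)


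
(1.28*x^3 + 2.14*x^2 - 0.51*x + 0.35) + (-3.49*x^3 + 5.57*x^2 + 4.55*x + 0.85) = -2.21*x^3 + 7.71*x^2 + 4.04*x + 1.2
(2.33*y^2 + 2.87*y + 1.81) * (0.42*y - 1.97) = 0.9786*y^3 - 3.3847*y^2 - 4.8937*y - 3.5657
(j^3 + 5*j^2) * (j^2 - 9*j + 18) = j^5 - 4*j^4 - 27*j^3 + 90*j^2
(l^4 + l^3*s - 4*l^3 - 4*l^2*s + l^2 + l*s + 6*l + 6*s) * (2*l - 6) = 2*l^5 + 2*l^4*s - 14*l^4 - 14*l^3*s + 26*l^3 + 26*l^2*s + 6*l^2 + 6*l*s - 36*l - 36*s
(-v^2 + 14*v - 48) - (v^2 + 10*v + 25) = -2*v^2 + 4*v - 73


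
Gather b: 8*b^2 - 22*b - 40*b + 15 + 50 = 8*b^2 - 62*b + 65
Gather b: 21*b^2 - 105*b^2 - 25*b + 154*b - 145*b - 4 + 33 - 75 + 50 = -84*b^2 - 16*b + 4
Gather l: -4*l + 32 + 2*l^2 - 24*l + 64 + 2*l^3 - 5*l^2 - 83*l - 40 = 2*l^3 - 3*l^2 - 111*l + 56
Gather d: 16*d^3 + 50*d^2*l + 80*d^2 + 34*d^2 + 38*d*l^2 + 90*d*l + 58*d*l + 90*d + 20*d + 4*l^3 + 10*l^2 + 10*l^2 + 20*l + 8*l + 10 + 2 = 16*d^3 + d^2*(50*l + 114) + d*(38*l^2 + 148*l + 110) + 4*l^3 + 20*l^2 + 28*l + 12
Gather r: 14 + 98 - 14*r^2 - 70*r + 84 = -14*r^2 - 70*r + 196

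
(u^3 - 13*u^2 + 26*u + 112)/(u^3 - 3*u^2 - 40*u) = (u^2 - 5*u - 14)/(u*(u + 5))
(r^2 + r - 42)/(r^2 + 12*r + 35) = (r - 6)/(r + 5)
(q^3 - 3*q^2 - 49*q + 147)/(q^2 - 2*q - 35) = (q^2 + 4*q - 21)/(q + 5)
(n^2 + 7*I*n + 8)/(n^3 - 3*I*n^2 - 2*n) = (n + 8*I)/(n*(n - 2*I))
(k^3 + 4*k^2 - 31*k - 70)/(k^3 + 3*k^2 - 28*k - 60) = (k + 7)/(k + 6)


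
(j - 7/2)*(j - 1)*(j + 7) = j^3 + 5*j^2/2 - 28*j + 49/2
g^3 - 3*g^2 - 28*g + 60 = (g - 6)*(g - 2)*(g + 5)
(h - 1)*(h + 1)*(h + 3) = h^3 + 3*h^2 - h - 3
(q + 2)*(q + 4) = q^2 + 6*q + 8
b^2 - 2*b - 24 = (b - 6)*(b + 4)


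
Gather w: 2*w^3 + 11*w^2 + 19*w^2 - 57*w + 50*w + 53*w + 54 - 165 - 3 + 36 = 2*w^3 + 30*w^2 + 46*w - 78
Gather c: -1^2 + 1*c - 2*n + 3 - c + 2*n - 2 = 0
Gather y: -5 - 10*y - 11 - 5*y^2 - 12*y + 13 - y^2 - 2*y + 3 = -6*y^2 - 24*y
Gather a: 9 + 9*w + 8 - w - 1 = 8*w + 16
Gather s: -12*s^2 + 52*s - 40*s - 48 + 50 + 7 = -12*s^2 + 12*s + 9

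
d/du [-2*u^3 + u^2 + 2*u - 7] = -6*u^2 + 2*u + 2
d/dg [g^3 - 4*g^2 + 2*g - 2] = 3*g^2 - 8*g + 2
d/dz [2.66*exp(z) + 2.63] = 2.66*exp(z)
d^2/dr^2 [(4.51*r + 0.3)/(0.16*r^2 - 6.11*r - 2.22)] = ((55.0162 - 4.3296*r)*(-0.16*r^2 + 6.11*r + 2.22) - (0.32*r - 6.11)*(0.64*r - 12.22)*(4.51*r + 0.3))/(-0.16*r^2 + 6.11*r + 2.22)^3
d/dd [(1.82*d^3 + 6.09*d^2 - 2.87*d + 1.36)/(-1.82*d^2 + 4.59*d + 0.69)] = (-3.3124*d^4 + 16.7076*d^3 + 26.4971*d^2 + 13.3546*d - 8.2227)/(3.3124*d^4 - 16.7076*d^3 + 18.5565*d^2 + 6.3342*d + 0.4761)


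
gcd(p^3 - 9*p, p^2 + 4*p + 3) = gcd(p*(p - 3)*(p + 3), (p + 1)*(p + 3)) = p + 3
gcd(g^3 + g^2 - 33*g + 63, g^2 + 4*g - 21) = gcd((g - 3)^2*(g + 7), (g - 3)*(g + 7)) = g^2 + 4*g - 21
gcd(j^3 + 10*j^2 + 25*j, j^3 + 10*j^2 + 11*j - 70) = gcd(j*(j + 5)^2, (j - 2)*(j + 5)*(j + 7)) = j + 5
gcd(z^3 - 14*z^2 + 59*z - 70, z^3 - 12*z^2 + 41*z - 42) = z^2 - 9*z + 14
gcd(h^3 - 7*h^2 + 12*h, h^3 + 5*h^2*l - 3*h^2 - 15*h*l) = h^2 - 3*h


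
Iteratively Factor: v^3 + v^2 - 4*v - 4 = (v + 2)*(v^2 - v - 2) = (v - 2)*(v + 2)*(v + 1)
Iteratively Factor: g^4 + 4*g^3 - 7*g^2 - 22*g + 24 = (g - 1)*(g^3 + 5*g^2 - 2*g - 24) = (g - 2)*(g - 1)*(g^2 + 7*g + 12) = (g - 2)*(g - 1)*(g + 4)*(g + 3)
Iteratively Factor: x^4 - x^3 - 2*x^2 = (x)*(x^3 - x^2 - 2*x) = x*(x + 1)*(x^2 - 2*x) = x^2*(x + 1)*(x - 2)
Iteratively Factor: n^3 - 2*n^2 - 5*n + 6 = (n + 2)*(n^2 - 4*n + 3) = (n - 1)*(n + 2)*(n - 3)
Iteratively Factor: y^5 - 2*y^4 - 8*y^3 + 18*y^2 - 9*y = (y - 1)*(y^4 - y^3 - 9*y^2 + 9*y) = (y - 1)^2*(y^3 - 9*y) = y*(y - 1)^2*(y^2 - 9) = y*(y - 3)*(y - 1)^2*(y + 3)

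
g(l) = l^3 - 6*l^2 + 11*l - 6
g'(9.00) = 146.00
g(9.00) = 336.00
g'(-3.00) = 74.00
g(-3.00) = -120.00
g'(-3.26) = 82.00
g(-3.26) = -140.27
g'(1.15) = 1.17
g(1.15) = 0.24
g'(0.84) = 3.04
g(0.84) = -0.40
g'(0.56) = 5.22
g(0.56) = -1.55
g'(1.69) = -0.71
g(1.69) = 0.28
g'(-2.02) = 47.48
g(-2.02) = -60.94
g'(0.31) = 7.57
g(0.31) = -3.14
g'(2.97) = 1.82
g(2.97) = -0.06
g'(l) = 3*l^2 - 12*l + 11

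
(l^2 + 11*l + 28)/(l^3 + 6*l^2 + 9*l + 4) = (l + 7)/(l^2 + 2*l + 1)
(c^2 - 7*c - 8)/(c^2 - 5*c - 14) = (-c^2 + 7*c + 8)/(-c^2 + 5*c + 14)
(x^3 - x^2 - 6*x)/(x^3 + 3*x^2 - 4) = x*(x - 3)/(x^2 + x - 2)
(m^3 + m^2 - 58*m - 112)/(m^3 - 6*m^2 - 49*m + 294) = (m^2 - 6*m - 16)/(m^2 - 13*m + 42)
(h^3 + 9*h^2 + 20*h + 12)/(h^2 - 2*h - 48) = (h^2 + 3*h + 2)/(h - 8)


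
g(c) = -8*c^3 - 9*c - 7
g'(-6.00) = -873.00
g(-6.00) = 1775.00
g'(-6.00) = -873.00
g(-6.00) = 1775.00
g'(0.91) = -28.87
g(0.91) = -21.22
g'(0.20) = -9.96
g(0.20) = -8.86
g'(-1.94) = -99.33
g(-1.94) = 68.87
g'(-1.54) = -65.92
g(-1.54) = 36.08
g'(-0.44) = -13.65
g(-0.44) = -2.36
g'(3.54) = -309.76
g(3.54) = -393.75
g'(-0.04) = -9.04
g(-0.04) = -6.64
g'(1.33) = -51.45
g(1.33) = -37.79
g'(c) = -24*c^2 - 9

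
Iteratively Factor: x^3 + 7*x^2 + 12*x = (x + 3)*(x^2 + 4*x) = (x + 3)*(x + 4)*(x)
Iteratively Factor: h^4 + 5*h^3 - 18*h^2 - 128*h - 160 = (h + 4)*(h^3 + h^2 - 22*h - 40) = (h + 4)^2*(h^2 - 3*h - 10) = (h + 2)*(h + 4)^2*(h - 5)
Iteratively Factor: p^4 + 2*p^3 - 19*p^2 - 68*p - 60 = (p + 3)*(p^3 - p^2 - 16*p - 20) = (p + 2)*(p + 3)*(p^2 - 3*p - 10) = (p - 5)*(p + 2)*(p + 3)*(p + 2)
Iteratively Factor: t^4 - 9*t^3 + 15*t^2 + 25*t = (t - 5)*(t^3 - 4*t^2 - 5*t) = (t - 5)^2*(t^2 + t) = (t - 5)^2*(t + 1)*(t)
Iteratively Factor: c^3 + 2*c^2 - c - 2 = (c + 1)*(c^2 + c - 2) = (c - 1)*(c + 1)*(c + 2)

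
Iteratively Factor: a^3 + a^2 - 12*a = (a)*(a^2 + a - 12) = a*(a + 4)*(a - 3)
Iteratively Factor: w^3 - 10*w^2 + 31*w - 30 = (w - 5)*(w^2 - 5*w + 6) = (w - 5)*(w - 3)*(w - 2)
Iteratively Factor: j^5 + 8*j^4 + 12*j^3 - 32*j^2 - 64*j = (j + 2)*(j^4 + 6*j^3 - 32*j) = (j + 2)*(j + 4)*(j^3 + 2*j^2 - 8*j) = j*(j + 2)*(j + 4)*(j^2 + 2*j - 8) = j*(j + 2)*(j + 4)^2*(j - 2)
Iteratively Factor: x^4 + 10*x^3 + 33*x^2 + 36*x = (x + 4)*(x^3 + 6*x^2 + 9*x) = (x + 3)*(x + 4)*(x^2 + 3*x) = (x + 3)^2*(x + 4)*(x)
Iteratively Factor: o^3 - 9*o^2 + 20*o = (o - 4)*(o^2 - 5*o) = (o - 5)*(o - 4)*(o)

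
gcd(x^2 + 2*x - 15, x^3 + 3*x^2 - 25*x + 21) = x - 3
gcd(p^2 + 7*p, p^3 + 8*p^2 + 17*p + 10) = 1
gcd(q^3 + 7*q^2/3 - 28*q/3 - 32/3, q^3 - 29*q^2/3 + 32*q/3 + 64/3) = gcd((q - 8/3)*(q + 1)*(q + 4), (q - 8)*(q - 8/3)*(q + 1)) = q^2 - 5*q/3 - 8/3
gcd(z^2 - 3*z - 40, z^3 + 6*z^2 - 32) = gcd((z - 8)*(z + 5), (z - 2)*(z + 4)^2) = 1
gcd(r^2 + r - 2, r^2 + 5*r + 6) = r + 2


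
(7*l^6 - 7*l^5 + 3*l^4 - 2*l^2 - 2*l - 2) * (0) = 0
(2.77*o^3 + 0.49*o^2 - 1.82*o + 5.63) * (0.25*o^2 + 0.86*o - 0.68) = 0.6925*o^5 + 2.5047*o^4 - 1.9172*o^3 - 0.4909*o^2 + 6.0794*o - 3.8284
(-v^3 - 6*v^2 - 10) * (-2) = 2*v^3 + 12*v^2 + 20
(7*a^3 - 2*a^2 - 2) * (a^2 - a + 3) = 7*a^5 - 9*a^4 + 23*a^3 - 8*a^2 + 2*a - 6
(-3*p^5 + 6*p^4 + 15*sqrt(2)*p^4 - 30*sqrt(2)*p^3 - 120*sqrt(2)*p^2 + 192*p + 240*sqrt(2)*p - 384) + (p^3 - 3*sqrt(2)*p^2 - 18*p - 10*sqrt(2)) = -3*p^5 + 6*p^4 + 15*sqrt(2)*p^4 - 30*sqrt(2)*p^3 + p^3 - 123*sqrt(2)*p^2 + 174*p + 240*sqrt(2)*p - 384 - 10*sqrt(2)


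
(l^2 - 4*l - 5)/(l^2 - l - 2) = (l - 5)/(l - 2)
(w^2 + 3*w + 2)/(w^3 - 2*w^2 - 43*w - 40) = (w + 2)/(w^2 - 3*w - 40)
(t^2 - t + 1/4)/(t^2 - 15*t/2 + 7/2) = (t - 1/2)/(t - 7)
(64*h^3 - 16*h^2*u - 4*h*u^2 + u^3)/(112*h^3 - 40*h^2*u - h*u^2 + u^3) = (4*h + u)/(7*h + u)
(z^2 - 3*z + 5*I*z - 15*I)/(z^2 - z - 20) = (z^2 + z*(-3 + 5*I) - 15*I)/(z^2 - z - 20)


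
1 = 1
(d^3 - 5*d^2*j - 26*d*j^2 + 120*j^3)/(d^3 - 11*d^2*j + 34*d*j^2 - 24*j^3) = (d + 5*j)/(d - j)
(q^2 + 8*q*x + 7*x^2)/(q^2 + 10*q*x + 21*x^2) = (q + x)/(q + 3*x)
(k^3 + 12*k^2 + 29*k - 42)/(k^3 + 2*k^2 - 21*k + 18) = (k + 7)/(k - 3)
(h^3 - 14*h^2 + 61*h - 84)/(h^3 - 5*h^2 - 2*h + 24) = (h - 7)/(h + 2)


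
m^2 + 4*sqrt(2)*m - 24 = (m - 2*sqrt(2))*(m + 6*sqrt(2))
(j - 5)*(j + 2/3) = j^2 - 13*j/3 - 10/3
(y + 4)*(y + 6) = y^2 + 10*y + 24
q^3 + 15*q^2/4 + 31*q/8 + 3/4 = (q + 1/4)*(q + 3/2)*(q + 2)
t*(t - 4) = t^2 - 4*t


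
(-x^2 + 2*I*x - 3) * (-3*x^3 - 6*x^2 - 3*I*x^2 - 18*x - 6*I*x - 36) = 3*x^5 + 6*x^4 - 3*I*x^4 + 33*x^3 - 6*I*x^3 + 66*x^2 - 27*I*x^2 + 54*x - 54*I*x + 108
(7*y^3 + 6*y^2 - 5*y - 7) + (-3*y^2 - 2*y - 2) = 7*y^3 + 3*y^2 - 7*y - 9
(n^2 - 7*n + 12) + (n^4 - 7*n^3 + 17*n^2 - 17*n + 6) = n^4 - 7*n^3 + 18*n^2 - 24*n + 18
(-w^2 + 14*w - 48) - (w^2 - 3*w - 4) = -2*w^2 + 17*w - 44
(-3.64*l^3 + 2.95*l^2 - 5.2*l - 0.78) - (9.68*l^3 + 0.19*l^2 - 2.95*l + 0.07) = -13.32*l^3 + 2.76*l^2 - 2.25*l - 0.85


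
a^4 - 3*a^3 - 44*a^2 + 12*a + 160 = (a - 8)*(a - 2)*(a + 2)*(a + 5)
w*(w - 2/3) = w^2 - 2*w/3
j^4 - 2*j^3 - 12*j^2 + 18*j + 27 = (j - 3)^2*(j + 1)*(j + 3)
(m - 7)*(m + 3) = m^2 - 4*m - 21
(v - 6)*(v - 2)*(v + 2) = v^3 - 6*v^2 - 4*v + 24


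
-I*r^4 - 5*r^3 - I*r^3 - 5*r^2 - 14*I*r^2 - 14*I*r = r*(r - 7*I)*(r + 2*I)*(-I*r - I)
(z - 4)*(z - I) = z^2 - 4*z - I*z + 4*I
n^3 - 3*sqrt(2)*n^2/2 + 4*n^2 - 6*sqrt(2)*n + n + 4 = (n + 4)*(n - sqrt(2))*(n - sqrt(2)/2)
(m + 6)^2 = m^2 + 12*m + 36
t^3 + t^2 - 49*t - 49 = (t - 7)*(t + 1)*(t + 7)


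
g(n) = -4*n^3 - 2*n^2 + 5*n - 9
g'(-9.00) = -931.00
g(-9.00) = 2700.00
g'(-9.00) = -931.00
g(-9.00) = 2700.00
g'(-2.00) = -35.00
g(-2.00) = 5.00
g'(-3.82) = -154.83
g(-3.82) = 165.69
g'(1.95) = -48.43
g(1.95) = -36.51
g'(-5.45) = -329.63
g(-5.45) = 551.86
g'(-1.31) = -10.35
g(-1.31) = -9.99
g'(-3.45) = -124.03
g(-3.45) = 114.20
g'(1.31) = -20.83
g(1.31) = -14.87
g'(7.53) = -705.53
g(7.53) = -1792.58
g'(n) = -12*n^2 - 4*n + 5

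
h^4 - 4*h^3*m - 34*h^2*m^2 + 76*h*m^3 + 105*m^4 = (h - 7*m)*(h - 3*m)*(h + m)*(h + 5*m)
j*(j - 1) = j^2 - j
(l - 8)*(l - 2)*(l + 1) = l^3 - 9*l^2 + 6*l + 16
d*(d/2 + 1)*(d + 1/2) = d^3/2 + 5*d^2/4 + d/2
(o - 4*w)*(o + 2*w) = o^2 - 2*o*w - 8*w^2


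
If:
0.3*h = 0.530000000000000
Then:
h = 1.77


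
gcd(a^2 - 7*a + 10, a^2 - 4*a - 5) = a - 5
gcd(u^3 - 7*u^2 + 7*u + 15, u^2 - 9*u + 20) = u - 5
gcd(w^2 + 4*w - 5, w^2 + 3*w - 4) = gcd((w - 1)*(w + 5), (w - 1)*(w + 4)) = w - 1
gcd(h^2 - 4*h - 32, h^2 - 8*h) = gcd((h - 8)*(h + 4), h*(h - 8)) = h - 8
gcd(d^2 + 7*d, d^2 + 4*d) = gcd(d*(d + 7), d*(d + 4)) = d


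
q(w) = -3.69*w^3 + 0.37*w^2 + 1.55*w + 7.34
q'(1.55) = -23.90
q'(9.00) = -888.46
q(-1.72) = 24.54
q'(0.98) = -8.36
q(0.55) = 7.69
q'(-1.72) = -32.47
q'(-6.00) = -401.41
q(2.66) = -55.37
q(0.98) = 5.74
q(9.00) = -2638.75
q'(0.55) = -1.39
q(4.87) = -402.54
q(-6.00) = 808.40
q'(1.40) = -19.11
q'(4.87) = -257.39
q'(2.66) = -74.81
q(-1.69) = 23.59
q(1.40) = 0.11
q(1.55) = -3.11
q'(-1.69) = -31.32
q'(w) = -11.07*w^2 + 0.74*w + 1.55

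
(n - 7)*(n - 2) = n^2 - 9*n + 14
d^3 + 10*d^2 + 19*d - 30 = (d - 1)*(d + 5)*(d + 6)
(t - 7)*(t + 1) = t^2 - 6*t - 7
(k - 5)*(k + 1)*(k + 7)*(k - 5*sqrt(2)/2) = k^4 - 5*sqrt(2)*k^3/2 + 3*k^3 - 33*k^2 - 15*sqrt(2)*k^2/2 - 35*k + 165*sqrt(2)*k/2 + 175*sqrt(2)/2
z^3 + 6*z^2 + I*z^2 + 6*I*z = z*(z + 6)*(z + I)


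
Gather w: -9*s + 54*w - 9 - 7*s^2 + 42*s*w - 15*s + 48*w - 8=-7*s^2 - 24*s + w*(42*s + 102) - 17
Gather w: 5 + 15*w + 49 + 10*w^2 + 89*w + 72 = 10*w^2 + 104*w + 126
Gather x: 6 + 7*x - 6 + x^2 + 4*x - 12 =x^2 + 11*x - 12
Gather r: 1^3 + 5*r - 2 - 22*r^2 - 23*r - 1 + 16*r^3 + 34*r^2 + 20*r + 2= 16*r^3 + 12*r^2 + 2*r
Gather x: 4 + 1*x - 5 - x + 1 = 0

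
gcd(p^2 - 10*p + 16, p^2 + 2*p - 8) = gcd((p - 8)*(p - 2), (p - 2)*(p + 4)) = p - 2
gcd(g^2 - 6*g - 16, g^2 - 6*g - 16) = g^2 - 6*g - 16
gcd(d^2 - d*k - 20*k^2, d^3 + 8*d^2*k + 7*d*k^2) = 1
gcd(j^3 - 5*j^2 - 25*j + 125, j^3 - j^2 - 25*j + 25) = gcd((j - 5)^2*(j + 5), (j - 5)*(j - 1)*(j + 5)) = j^2 - 25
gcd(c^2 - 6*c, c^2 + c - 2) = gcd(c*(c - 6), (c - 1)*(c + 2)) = 1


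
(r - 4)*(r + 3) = r^2 - r - 12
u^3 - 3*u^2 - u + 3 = (u - 3)*(u - 1)*(u + 1)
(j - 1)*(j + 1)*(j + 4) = j^3 + 4*j^2 - j - 4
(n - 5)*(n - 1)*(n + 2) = n^3 - 4*n^2 - 7*n + 10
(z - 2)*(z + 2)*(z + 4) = z^3 + 4*z^2 - 4*z - 16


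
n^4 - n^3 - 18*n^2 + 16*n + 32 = (n - 4)*(n - 2)*(n + 1)*(n + 4)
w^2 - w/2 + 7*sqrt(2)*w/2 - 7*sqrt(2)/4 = (w - 1/2)*(w + 7*sqrt(2)/2)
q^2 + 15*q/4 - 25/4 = (q - 5/4)*(q + 5)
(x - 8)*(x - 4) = x^2 - 12*x + 32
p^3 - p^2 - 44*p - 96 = (p - 8)*(p + 3)*(p + 4)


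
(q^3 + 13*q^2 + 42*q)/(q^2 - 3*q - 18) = q*(q^2 + 13*q + 42)/(q^2 - 3*q - 18)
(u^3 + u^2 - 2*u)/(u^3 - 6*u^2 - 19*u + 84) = u*(u^2 + u - 2)/(u^3 - 6*u^2 - 19*u + 84)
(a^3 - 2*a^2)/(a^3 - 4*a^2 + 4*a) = a/(a - 2)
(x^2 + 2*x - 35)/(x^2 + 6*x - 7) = (x - 5)/(x - 1)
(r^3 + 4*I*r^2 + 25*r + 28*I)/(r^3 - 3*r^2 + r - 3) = (r^2 + 3*I*r + 28)/(r^2 - r*(3 + I) + 3*I)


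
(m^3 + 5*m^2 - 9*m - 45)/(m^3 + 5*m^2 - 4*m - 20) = (m^2 - 9)/(m^2 - 4)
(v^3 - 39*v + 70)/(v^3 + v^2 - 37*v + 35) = (v - 2)/(v - 1)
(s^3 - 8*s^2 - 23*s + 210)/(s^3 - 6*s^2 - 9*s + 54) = (s^2 - 2*s - 35)/(s^2 - 9)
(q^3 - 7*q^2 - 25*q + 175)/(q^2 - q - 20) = (q^2 - 2*q - 35)/(q + 4)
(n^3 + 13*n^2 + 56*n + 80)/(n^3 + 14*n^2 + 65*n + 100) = (n + 4)/(n + 5)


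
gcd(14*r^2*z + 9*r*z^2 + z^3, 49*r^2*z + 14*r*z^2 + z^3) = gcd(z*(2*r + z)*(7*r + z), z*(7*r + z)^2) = 7*r*z + z^2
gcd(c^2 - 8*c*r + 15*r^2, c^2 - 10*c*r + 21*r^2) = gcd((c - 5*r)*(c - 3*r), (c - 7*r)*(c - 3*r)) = -c + 3*r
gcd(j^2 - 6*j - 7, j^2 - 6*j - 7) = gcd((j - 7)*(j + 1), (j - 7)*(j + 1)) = j^2 - 6*j - 7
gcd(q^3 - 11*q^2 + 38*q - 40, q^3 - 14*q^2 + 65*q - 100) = q^2 - 9*q + 20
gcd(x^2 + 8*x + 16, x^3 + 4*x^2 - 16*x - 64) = x^2 + 8*x + 16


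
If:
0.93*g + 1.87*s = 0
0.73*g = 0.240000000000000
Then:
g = 0.33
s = -0.16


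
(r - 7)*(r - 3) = r^2 - 10*r + 21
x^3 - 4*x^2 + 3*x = x*(x - 3)*(x - 1)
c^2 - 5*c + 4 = (c - 4)*(c - 1)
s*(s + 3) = s^2 + 3*s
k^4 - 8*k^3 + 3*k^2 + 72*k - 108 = (k - 6)*(k - 3)*(k - 2)*(k + 3)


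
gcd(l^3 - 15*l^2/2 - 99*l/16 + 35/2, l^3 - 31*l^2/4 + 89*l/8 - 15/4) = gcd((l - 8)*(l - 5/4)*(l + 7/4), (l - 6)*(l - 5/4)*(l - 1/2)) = l - 5/4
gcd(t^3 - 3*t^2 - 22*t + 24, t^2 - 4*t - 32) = t + 4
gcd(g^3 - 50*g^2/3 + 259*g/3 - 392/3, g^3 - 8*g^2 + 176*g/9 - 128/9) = g - 8/3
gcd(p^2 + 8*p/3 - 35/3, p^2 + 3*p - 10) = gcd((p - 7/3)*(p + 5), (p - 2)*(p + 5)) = p + 5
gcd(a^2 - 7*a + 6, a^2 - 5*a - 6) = a - 6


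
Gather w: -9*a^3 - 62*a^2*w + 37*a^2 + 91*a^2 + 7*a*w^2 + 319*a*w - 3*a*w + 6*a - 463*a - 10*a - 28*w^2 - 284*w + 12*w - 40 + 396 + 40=-9*a^3 + 128*a^2 - 467*a + w^2*(7*a - 28) + w*(-62*a^2 + 316*a - 272) + 396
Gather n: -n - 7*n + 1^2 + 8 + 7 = 16 - 8*n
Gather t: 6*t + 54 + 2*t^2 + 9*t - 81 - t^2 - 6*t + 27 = t^2 + 9*t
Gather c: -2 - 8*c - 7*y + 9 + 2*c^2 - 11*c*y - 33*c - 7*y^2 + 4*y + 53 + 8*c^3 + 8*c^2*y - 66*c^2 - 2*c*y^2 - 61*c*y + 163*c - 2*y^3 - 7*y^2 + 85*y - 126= 8*c^3 + c^2*(8*y - 64) + c*(-2*y^2 - 72*y + 122) - 2*y^3 - 14*y^2 + 82*y - 66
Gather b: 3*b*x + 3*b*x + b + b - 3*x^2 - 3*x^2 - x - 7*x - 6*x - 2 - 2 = b*(6*x + 2) - 6*x^2 - 14*x - 4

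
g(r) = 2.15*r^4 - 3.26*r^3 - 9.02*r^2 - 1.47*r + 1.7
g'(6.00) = 1395.81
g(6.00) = 1750.40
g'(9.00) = 5313.39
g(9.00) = 10987.46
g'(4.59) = 541.32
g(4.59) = 443.98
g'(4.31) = 427.65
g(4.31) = 308.71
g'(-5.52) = -1646.38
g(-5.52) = 2279.45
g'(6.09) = 1468.40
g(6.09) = 1879.27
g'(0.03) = -2.02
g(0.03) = 1.65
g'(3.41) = 164.30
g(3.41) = 53.24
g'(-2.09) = -85.00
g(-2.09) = 36.16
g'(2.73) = 51.37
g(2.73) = -16.44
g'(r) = 8.6*r^3 - 9.78*r^2 - 18.04*r - 1.47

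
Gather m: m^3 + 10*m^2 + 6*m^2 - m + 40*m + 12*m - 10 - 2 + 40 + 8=m^3 + 16*m^2 + 51*m + 36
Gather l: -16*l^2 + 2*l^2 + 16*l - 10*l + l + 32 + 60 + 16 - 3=-14*l^2 + 7*l + 105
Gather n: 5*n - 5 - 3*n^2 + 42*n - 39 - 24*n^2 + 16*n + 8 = -27*n^2 + 63*n - 36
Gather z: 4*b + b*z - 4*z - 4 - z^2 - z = 4*b - z^2 + z*(b - 5) - 4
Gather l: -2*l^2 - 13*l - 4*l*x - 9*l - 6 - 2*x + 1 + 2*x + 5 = -2*l^2 + l*(-4*x - 22)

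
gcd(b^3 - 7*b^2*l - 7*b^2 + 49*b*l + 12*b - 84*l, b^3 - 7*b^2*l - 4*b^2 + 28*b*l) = b^2 - 7*b*l - 4*b + 28*l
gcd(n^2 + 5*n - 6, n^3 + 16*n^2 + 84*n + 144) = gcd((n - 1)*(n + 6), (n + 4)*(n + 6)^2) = n + 6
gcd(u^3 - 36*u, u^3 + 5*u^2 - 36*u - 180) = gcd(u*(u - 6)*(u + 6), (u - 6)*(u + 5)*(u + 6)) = u^2 - 36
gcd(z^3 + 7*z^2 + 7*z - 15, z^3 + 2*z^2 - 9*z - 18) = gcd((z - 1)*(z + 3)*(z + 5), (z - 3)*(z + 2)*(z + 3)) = z + 3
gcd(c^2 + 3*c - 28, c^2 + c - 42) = c + 7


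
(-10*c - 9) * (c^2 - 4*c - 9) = -10*c^3 + 31*c^2 + 126*c + 81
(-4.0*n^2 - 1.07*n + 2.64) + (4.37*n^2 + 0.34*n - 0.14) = 0.37*n^2 - 0.73*n + 2.5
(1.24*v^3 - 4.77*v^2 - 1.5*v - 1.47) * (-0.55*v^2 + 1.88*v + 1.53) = -0.682*v^5 + 4.9547*v^4 - 6.2454*v^3 - 9.3096*v^2 - 5.0586*v - 2.2491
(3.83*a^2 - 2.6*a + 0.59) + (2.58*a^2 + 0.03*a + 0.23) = 6.41*a^2 - 2.57*a + 0.82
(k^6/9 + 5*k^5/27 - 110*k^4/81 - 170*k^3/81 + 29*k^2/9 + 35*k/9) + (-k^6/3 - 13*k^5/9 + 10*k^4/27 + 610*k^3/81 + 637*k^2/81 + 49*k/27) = -2*k^6/9 - 34*k^5/27 - 80*k^4/81 + 440*k^3/81 + 898*k^2/81 + 154*k/27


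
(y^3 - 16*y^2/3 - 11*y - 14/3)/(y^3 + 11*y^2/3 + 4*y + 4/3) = (y - 7)/(y + 2)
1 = 1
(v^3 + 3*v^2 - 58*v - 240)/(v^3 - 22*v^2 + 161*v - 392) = (v^2 + 11*v + 30)/(v^2 - 14*v + 49)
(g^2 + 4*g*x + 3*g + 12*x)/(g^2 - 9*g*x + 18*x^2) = (g^2 + 4*g*x + 3*g + 12*x)/(g^2 - 9*g*x + 18*x^2)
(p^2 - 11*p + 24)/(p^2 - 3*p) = (p - 8)/p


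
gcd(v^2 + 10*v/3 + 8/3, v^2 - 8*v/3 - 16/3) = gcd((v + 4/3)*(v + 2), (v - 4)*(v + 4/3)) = v + 4/3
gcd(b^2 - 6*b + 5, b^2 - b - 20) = b - 5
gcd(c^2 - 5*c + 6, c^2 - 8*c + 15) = c - 3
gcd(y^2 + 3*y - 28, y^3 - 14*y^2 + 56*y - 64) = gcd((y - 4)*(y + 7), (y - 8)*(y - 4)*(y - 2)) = y - 4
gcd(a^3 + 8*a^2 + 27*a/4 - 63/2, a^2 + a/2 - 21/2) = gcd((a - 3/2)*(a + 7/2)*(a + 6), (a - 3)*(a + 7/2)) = a + 7/2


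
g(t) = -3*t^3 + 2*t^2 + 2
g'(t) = -9*t^2 + 4*t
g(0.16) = 2.04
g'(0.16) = 0.41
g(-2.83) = 86.01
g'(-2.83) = -83.40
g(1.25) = -0.73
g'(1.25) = -9.06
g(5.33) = -395.44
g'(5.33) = -234.36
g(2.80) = -48.18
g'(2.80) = -59.36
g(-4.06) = 235.74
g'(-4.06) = -164.59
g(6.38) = -695.67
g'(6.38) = -340.82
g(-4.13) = 247.45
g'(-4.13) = -170.03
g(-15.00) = 10577.00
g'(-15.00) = -2085.00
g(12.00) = -4894.00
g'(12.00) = -1248.00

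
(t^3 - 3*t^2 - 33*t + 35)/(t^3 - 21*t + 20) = (t - 7)/(t - 4)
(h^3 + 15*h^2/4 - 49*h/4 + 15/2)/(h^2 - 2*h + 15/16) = 4*(h^2 + 5*h - 6)/(4*h - 3)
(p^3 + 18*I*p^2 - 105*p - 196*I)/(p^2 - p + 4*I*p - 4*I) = (p^2 + 14*I*p - 49)/(p - 1)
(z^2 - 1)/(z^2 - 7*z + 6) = (z + 1)/(z - 6)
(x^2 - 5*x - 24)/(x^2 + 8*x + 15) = (x - 8)/(x + 5)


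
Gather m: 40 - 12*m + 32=72 - 12*m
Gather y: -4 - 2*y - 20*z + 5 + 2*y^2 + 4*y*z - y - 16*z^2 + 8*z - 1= 2*y^2 + y*(4*z - 3) - 16*z^2 - 12*z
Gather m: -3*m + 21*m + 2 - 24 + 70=18*m + 48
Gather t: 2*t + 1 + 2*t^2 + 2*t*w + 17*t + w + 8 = 2*t^2 + t*(2*w + 19) + w + 9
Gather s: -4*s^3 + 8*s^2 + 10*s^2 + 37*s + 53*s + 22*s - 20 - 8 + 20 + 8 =-4*s^3 + 18*s^2 + 112*s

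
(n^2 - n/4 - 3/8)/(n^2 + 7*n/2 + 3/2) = (n - 3/4)/(n + 3)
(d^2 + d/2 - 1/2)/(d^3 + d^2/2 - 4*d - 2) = (2*d^2 + d - 1)/(2*d^3 + d^2 - 8*d - 4)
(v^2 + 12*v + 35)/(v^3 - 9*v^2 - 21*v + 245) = (v + 7)/(v^2 - 14*v + 49)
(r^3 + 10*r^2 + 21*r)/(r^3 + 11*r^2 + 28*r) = (r + 3)/(r + 4)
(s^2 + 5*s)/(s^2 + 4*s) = (s + 5)/(s + 4)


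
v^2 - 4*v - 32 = (v - 8)*(v + 4)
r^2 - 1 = (r - 1)*(r + 1)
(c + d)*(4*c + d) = 4*c^2 + 5*c*d + d^2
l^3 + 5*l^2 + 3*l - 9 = (l - 1)*(l + 3)^2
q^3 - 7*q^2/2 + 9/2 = (q - 3)*(q - 3/2)*(q + 1)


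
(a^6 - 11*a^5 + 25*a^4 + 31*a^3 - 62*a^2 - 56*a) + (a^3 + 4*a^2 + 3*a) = a^6 - 11*a^5 + 25*a^4 + 32*a^3 - 58*a^2 - 53*a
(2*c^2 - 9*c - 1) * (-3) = -6*c^2 + 27*c + 3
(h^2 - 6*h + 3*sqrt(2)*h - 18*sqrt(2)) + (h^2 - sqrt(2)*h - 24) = 2*h^2 - 6*h + 2*sqrt(2)*h - 18*sqrt(2) - 24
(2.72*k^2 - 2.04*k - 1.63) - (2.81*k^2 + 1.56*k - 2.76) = -0.0899999999999999*k^2 - 3.6*k + 1.13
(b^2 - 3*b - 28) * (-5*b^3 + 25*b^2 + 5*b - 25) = -5*b^5 + 40*b^4 + 70*b^3 - 740*b^2 - 65*b + 700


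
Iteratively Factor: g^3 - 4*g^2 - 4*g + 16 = (g + 2)*(g^2 - 6*g + 8) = (g - 2)*(g + 2)*(g - 4)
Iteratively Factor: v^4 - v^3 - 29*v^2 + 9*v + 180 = (v + 3)*(v^3 - 4*v^2 - 17*v + 60) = (v - 3)*(v + 3)*(v^2 - v - 20) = (v - 3)*(v + 3)*(v + 4)*(v - 5)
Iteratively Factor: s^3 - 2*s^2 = (s)*(s^2 - 2*s) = s*(s - 2)*(s)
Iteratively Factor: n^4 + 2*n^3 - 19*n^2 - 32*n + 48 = (n + 4)*(n^3 - 2*n^2 - 11*n + 12) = (n + 3)*(n + 4)*(n^2 - 5*n + 4) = (n - 1)*(n + 3)*(n + 4)*(n - 4)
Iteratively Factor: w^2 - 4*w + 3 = (w - 3)*(w - 1)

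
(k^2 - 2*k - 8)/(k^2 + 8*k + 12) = (k - 4)/(k + 6)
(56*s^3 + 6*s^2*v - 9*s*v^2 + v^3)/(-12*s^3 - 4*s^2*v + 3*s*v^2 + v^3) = (-28*s^2 + 11*s*v - v^2)/(6*s^2 - s*v - v^2)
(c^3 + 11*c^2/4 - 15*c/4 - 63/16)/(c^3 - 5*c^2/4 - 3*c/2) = (c^2 + 2*c - 21/4)/(c*(c - 2))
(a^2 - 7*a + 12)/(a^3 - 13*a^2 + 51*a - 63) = (a - 4)/(a^2 - 10*a + 21)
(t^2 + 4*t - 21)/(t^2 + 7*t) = (t - 3)/t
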